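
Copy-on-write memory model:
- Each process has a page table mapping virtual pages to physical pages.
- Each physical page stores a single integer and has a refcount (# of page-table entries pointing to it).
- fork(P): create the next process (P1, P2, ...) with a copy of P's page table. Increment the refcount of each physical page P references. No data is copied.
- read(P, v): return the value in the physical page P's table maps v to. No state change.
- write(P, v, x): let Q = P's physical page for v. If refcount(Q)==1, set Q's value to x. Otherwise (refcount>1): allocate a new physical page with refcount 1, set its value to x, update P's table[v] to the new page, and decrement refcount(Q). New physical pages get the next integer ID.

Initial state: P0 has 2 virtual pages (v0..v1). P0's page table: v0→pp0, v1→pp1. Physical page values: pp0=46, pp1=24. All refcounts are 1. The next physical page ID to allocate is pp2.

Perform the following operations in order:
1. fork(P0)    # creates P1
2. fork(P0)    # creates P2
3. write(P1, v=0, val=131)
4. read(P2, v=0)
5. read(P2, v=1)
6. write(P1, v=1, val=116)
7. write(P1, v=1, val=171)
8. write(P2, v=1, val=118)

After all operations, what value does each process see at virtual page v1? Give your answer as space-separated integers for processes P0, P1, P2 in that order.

Op 1: fork(P0) -> P1. 2 ppages; refcounts: pp0:2 pp1:2
Op 2: fork(P0) -> P2. 2 ppages; refcounts: pp0:3 pp1:3
Op 3: write(P1, v0, 131). refcount(pp0)=3>1 -> COPY to pp2. 3 ppages; refcounts: pp0:2 pp1:3 pp2:1
Op 4: read(P2, v0) -> 46. No state change.
Op 5: read(P2, v1) -> 24. No state change.
Op 6: write(P1, v1, 116). refcount(pp1)=3>1 -> COPY to pp3. 4 ppages; refcounts: pp0:2 pp1:2 pp2:1 pp3:1
Op 7: write(P1, v1, 171). refcount(pp3)=1 -> write in place. 4 ppages; refcounts: pp0:2 pp1:2 pp2:1 pp3:1
Op 8: write(P2, v1, 118). refcount(pp1)=2>1 -> COPY to pp4. 5 ppages; refcounts: pp0:2 pp1:1 pp2:1 pp3:1 pp4:1
P0: v1 -> pp1 = 24
P1: v1 -> pp3 = 171
P2: v1 -> pp4 = 118

Answer: 24 171 118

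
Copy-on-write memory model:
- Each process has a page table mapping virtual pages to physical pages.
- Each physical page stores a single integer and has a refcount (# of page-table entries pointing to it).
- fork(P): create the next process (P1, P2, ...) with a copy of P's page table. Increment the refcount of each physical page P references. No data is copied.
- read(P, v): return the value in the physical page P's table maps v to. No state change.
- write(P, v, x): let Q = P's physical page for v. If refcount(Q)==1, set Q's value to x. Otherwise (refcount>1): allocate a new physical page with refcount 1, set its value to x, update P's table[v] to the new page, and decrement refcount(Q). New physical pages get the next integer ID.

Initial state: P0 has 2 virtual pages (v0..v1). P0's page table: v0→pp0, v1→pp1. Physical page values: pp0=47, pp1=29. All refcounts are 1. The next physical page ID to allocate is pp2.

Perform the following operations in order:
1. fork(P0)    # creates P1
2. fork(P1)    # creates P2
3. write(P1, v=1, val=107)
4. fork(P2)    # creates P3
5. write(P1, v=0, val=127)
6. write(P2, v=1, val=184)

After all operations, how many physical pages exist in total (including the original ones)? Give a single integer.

Op 1: fork(P0) -> P1. 2 ppages; refcounts: pp0:2 pp1:2
Op 2: fork(P1) -> P2. 2 ppages; refcounts: pp0:3 pp1:3
Op 3: write(P1, v1, 107). refcount(pp1)=3>1 -> COPY to pp2. 3 ppages; refcounts: pp0:3 pp1:2 pp2:1
Op 4: fork(P2) -> P3. 3 ppages; refcounts: pp0:4 pp1:3 pp2:1
Op 5: write(P1, v0, 127). refcount(pp0)=4>1 -> COPY to pp3. 4 ppages; refcounts: pp0:3 pp1:3 pp2:1 pp3:1
Op 6: write(P2, v1, 184). refcount(pp1)=3>1 -> COPY to pp4. 5 ppages; refcounts: pp0:3 pp1:2 pp2:1 pp3:1 pp4:1

Answer: 5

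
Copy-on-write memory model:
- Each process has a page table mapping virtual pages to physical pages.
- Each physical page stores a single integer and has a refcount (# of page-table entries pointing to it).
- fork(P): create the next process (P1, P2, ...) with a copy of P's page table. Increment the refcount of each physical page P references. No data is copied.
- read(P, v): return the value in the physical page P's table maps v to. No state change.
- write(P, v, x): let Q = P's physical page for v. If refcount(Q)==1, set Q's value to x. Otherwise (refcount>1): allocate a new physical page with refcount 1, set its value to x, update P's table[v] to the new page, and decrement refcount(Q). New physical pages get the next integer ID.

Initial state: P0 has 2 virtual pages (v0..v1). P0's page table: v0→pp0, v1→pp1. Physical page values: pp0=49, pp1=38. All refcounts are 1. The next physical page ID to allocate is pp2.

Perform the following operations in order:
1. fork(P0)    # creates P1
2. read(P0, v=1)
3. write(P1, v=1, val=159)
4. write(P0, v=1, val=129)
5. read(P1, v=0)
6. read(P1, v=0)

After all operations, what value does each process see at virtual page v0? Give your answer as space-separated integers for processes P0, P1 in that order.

Answer: 49 49

Derivation:
Op 1: fork(P0) -> P1. 2 ppages; refcounts: pp0:2 pp1:2
Op 2: read(P0, v1) -> 38. No state change.
Op 3: write(P1, v1, 159). refcount(pp1)=2>1 -> COPY to pp2. 3 ppages; refcounts: pp0:2 pp1:1 pp2:1
Op 4: write(P0, v1, 129). refcount(pp1)=1 -> write in place. 3 ppages; refcounts: pp0:2 pp1:1 pp2:1
Op 5: read(P1, v0) -> 49. No state change.
Op 6: read(P1, v0) -> 49. No state change.
P0: v0 -> pp0 = 49
P1: v0 -> pp0 = 49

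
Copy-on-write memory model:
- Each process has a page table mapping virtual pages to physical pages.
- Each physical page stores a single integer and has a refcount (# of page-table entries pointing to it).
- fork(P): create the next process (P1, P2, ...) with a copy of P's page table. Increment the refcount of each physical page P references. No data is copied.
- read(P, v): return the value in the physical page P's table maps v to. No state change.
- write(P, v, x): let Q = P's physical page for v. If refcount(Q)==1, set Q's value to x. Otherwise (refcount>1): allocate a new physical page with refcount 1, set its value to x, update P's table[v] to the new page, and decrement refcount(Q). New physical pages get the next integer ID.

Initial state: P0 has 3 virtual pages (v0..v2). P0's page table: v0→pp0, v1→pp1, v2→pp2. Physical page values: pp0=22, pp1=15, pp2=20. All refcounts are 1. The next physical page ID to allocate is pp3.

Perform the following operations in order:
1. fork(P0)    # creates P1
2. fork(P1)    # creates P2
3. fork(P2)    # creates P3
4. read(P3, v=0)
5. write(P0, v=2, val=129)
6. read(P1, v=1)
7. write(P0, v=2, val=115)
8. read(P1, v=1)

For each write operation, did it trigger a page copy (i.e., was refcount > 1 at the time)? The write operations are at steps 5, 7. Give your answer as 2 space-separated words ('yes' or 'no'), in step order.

Op 1: fork(P0) -> P1. 3 ppages; refcounts: pp0:2 pp1:2 pp2:2
Op 2: fork(P1) -> P2. 3 ppages; refcounts: pp0:3 pp1:3 pp2:3
Op 3: fork(P2) -> P3. 3 ppages; refcounts: pp0:4 pp1:4 pp2:4
Op 4: read(P3, v0) -> 22. No state change.
Op 5: write(P0, v2, 129). refcount(pp2)=4>1 -> COPY to pp3. 4 ppages; refcounts: pp0:4 pp1:4 pp2:3 pp3:1
Op 6: read(P1, v1) -> 15. No state change.
Op 7: write(P0, v2, 115). refcount(pp3)=1 -> write in place. 4 ppages; refcounts: pp0:4 pp1:4 pp2:3 pp3:1
Op 8: read(P1, v1) -> 15. No state change.

yes no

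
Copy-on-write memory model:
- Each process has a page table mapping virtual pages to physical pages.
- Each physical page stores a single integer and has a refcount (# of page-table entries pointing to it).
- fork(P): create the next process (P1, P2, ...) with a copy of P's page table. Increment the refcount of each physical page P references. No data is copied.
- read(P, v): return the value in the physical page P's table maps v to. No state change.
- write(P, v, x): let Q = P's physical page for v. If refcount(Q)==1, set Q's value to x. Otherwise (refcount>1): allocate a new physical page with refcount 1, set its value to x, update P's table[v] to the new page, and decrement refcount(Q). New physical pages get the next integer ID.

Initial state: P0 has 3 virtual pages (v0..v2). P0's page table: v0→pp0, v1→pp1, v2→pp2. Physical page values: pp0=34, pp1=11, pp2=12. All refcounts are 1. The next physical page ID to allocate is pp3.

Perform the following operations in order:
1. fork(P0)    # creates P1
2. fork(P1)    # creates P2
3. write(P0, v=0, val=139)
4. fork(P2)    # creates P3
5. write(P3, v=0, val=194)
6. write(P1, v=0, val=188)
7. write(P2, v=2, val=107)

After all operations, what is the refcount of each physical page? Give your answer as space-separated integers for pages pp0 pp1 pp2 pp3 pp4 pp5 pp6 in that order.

Answer: 1 4 3 1 1 1 1

Derivation:
Op 1: fork(P0) -> P1. 3 ppages; refcounts: pp0:2 pp1:2 pp2:2
Op 2: fork(P1) -> P2. 3 ppages; refcounts: pp0:3 pp1:3 pp2:3
Op 3: write(P0, v0, 139). refcount(pp0)=3>1 -> COPY to pp3. 4 ppages; refcounts: pp0:2 pp1:3 pp2:3 pp3:1
Op 4: fork(P2) -> P3. 4 ppages; refcounts: pp0:3 pp1:4 pp2:4 pp3:1
Op 5: write(P3, v0, 194). refcount(pp0)=3>1 -> COPY to pp4. 5 ppages; refcounts: pp0:2 pp1:4 pp2:4 pp3:1 pp4:1
Op 6: write(P1, v0, 188). refcount(pp0)=2>1 -> COPY to pp5. 6 ppages; refcounts: pp0:1 pp1:4 pp2:4 pp3:1 pp4:1 pp5:1
Op 7: write(P2, v2, 107). refcount(pp2)=4>1 -> COPY to pp6. 7 ppages; refcounts: pp0:1 pp1:4 pp2:3 pp3:1 pp4:1 pp5:1 pp6:1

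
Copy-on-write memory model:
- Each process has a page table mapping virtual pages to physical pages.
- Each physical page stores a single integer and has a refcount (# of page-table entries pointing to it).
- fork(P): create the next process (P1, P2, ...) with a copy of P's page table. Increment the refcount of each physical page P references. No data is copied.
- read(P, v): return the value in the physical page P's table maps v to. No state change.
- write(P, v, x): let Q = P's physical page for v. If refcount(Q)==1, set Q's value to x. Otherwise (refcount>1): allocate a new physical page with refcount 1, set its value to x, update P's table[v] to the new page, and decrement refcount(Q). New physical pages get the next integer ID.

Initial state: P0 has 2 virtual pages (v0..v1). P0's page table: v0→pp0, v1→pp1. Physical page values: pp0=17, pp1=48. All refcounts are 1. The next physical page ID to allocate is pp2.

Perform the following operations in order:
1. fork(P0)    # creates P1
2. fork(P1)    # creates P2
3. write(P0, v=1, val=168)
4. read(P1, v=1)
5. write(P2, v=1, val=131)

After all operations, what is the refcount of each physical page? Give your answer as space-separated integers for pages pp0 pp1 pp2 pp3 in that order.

Answer: 3 1 1 1

Derivation:
Op 1: fork(P0) -> P1. 2 ppages; refcounts: pp0:2 pp1:2
Op 2: fork(P1) -> P2. 2 ppages; refcounts: pp0:3 pp1:3
Op 3: write(P0, v1, 168). refcount(pp1)=3>1 -> COPY to pp2. 3 ppages; refcounts: pp0:3 pp1:2 pp2:1
Op 4: read(P1, v1) -> 48. No state change.
Op 5: write(P2, v1, 131). refcount(pp1)=2>1 -> COPY to pp3. 4 ppages; refcounts: pp0:3 pp1:1 pp2:1 pp3:1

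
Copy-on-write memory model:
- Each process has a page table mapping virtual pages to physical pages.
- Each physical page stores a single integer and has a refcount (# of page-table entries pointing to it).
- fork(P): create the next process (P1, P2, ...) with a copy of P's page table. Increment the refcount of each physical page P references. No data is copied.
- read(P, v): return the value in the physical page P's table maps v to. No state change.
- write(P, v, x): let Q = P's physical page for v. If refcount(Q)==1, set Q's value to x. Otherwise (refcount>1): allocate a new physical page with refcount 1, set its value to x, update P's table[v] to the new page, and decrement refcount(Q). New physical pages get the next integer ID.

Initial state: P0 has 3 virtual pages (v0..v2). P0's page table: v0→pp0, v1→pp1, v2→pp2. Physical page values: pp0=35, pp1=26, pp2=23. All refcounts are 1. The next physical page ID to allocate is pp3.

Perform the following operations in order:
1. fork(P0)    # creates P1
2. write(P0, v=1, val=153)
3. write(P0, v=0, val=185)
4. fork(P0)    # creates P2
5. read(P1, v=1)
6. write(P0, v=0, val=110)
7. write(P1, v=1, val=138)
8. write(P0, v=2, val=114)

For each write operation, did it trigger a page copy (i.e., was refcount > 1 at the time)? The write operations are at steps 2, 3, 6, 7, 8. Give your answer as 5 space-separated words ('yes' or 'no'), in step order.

Op 1: fork(P0) -> P1. 3 ppages; refcounts: pp0:2 pp1:2 pp2:2
Op 2: write(P0, v1, 153). refcount(pp1)=2>1 -> COPY to pp3. 4 ppages; refcounts: pp0:2 pp1:1 pp2:2 pp3:1
Op 3: write(P0, v0, 185). refcount(pp0)=2>1 -> COPY to pp4. 5 ppages; refcounts: pp0:1 pp1:1 pp2:2 pp3:1 pp4:1
Op 4: fork(P0) -> P2. 5 ppages; refcounts: pp0:1 pp1:1 pp2:3 pp3:2 pp4:2
Op 5: read(P1, v1) -> 26. No state change.
Op 6: write(P0, v0, 110). refcount(pp4)=2>1 -> COPY to pp5. 6 ppages; refcounts: pp0:1 pp1:1 pp2:3 pp3:2 pp4:1 pp5:1
Op 7: write(P1, v1, 138). refcount(pp1)=1 -> write in place. 6 ppages; refcounts: pp0:1 pp1:1 pp2:3 pp3:2 pp4:1 pp5:1
Op 8: write(P0, v2, 114). refcount(pp2)=3>1 -> COPY to pp6. 7 ppages; refcounts: pp0:1 pp1:1 pp2:2 pp3:2 pp4:1 pp5:1 pp6:1

yes yes yes no yes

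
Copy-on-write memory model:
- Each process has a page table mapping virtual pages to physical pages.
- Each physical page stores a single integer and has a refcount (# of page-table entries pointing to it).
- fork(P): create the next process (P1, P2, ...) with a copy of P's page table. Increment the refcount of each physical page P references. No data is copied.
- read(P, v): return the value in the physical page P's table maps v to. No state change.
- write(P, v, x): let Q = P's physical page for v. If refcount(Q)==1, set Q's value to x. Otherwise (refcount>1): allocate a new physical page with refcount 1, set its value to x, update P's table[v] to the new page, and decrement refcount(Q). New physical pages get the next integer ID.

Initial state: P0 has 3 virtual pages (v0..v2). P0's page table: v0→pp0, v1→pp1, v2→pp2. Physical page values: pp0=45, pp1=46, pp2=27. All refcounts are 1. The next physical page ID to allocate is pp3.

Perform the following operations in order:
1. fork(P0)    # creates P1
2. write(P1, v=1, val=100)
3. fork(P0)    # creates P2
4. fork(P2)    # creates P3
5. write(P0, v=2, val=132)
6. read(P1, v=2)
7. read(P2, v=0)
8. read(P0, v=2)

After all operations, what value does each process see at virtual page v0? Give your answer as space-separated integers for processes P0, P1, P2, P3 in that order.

Answer: 45 45 45 45

Derivation:
Op 1: fork(P0) -> P1. 3 ppages; refcounts: pp0:2 pp1:2 pp2:2
Op 2: write(P1, v1, 100). refcount(pp1)=2>1 -> COPY to pp3. 4 ppages; refcounts: pp0:2 pp1:1 pp2:2 pp3:1
Op 3: fork(P0) -> P2. 4 ppages; refcounts: pp0:3 pp1:2 pp2:3 pp3:1
Op 4: fork(P2) -> P3. 4 ppages; refcounts: pp0:4 pp1:3 pp2:4 pp3:1
Op 5: write(P0, v2, 132). refcount(pp2)=4>1 -> COPY to pp4. 5 ppages; refcounts: pp0:4 pp1:3 pp2:3 pp3:1 pp4:1
Op 6: read(P1, v2) -> 27. No state change.
Op 7: read(P2, v0) -> 45. No state change.
Op 8: read(P0, v2) -> 132. No state change.
P0: v0 -> pp0 = 45
P1: v0 -> pp0 = 45
P2: v0 -> pp0 = 45
P3: v0 -> pp0 = 45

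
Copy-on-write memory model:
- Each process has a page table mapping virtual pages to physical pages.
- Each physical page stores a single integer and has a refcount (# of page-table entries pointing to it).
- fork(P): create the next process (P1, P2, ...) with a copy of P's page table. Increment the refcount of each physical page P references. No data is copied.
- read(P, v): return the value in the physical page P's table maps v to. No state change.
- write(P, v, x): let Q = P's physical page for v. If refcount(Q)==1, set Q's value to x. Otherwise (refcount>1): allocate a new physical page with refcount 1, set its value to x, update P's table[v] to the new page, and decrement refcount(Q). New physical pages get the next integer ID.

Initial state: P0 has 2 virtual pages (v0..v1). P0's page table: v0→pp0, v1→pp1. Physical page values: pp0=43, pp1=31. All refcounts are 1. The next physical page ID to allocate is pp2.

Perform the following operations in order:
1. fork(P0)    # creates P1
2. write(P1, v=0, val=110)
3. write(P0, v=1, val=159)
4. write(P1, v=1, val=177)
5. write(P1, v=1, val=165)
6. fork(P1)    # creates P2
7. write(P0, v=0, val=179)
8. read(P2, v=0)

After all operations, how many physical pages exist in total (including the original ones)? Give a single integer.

Op 1: fork(P0) -> P1. 2 ppages; refcounts: pp0:2 pp1:2
Op 2: write(P1, v0, 110). refcount(pp0)=2>1 -> COPY to pp2. 3 ppages; refcounts: pp0:1 pp1:2 pp2:1
Op 3: write(P0, v1, 159). refcount(pp1)=2>1 -> COPY to pp3. 4 ppages; refcounts: pp0:1 pp1:1 pp2:1 pp3:1
Op 4: write(P1, v1, 177). refcount(pp1)=1 -> write in place. 4 ppages; refcounts: pp0:1 pp1:1 pp2:1 pp3:1
Op 5: write(P1, v1, 165). refcount(pp1)=1 -> write in place. 4 ppages; refcounts: pp0:1 pp1:1 pp2:1 pp3:1
Op 6: fork(P1) -> P2. 4 ppages; refcounts: pp0:1 pp1:2 pp2:2 pp3:1
Op 7: write(P0, v0, 179). refcount(pp0)=1 -> write in place. 4 ppages; refcounts: pp0:1 pp1:2 pp2:2 pp3:1
Op 8: read(P2, v0) -> 110. No state change.

Answer: 4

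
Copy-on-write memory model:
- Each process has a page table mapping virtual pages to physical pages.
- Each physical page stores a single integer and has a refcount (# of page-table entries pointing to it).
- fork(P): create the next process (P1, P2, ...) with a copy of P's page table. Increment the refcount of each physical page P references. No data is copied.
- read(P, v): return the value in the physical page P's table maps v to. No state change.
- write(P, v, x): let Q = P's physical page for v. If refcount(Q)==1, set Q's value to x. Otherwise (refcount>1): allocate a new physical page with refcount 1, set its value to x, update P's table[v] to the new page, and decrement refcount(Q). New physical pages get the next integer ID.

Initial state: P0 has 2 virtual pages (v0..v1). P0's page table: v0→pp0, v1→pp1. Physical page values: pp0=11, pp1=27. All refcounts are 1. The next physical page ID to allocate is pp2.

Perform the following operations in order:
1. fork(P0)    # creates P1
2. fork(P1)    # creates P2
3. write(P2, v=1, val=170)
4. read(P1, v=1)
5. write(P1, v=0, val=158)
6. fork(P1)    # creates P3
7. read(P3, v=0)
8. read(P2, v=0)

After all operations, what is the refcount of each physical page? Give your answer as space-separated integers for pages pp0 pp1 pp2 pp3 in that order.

Answer: 2 3 1 2

Derivation:
Op 1: fork(P0) -> P1. 2 ppages; refcounts: pp0:2 pp1:2
Op 2: fork(P1) -> P2. 2 ppages; refcounts: pp0:3 pp1:3
Op 3: write(P2, v1, 170). refcount(pp1)=3>1 -> COPY to pp2. 3 ppages; refcounts: pp0:3 pp1:2 pp2:1
Op 4: read(P1, v1) -> 27. No state change.
Op 5: write(P1, v0, 158). refcount(pp0)=3>1 -> COPY to pp3. 4 ppages; refcounts: pp0:2 pp1:2 pp2:1 pp3:1
Op 6: fork(P1) -> P3. 4 ppages; refcounts: pp0:2 pp1:3 pp2:1 pp3:2
Op 7: read(P3, v0) -> 158. No state change.
Op 8: read(P2, v0) -> 11. No state change.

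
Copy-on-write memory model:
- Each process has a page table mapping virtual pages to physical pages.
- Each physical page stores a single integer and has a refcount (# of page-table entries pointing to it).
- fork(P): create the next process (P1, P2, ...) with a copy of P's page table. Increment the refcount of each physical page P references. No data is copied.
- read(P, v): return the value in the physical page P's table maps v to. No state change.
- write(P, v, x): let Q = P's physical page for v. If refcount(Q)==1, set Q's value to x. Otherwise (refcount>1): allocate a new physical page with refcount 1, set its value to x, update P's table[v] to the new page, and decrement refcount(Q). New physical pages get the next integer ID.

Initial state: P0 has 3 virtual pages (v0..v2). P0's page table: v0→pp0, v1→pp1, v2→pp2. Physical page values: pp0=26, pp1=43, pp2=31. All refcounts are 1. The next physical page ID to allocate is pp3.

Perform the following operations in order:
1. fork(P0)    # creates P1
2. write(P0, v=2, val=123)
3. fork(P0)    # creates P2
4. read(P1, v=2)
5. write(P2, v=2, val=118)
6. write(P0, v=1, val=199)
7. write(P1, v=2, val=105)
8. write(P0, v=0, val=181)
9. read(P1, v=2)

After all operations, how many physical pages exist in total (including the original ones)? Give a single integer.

Op 1: fork(P0) -> P1. 3 ppages; refcounts: pp0:2 pp1:2 pp2:2
Op 2: write(P0, v2, 123). refcount(pp2)=2>1 -> COPY to pp3. 4 ppages; refcounts: pp0:2 pp1:2 pp2:1 pp3:1
Op 3: fork(P0) -> P2. 4 ppages; refcounts: pp0:3 pp1:3 pp2:1 pp3:2
Op 4: read(P1, v2) -> 31. No state change.
Op 5: write(P2, v2, 118). refcount(pp3)=2>1 -> COPY to pp4. 5 ppages; refcounts: pp0:3 pp1:3 pp2:1 pp3:1 pp4:1
Op 6: write(P0, v1, 199). refcount(pp1)=3>1 -> COPY to pp5. 6 ppages; refcounts: pp0:3 pp1:2 pp2:1 pp3:1 pp4:1 pp5:1
Op 7: write(P1, v2, 105). refcount(pp2)=1 -> write in place. 6 ppages; refcounts: pp0:3 pp1:2 pp2:1 pp3:1 pp4:1 pp5:1
Op 8: write(P0, v0, 181). refcount(pp0)=3>1 -> COPY to pp6. 7 ppages; refcounts: pp0:2 pp1:2 pp2:1 pp3:1 pp4:1 pp5:1 pp6:1
Op 9: read(P1, v2) -> 105. No state change.

Answer: 7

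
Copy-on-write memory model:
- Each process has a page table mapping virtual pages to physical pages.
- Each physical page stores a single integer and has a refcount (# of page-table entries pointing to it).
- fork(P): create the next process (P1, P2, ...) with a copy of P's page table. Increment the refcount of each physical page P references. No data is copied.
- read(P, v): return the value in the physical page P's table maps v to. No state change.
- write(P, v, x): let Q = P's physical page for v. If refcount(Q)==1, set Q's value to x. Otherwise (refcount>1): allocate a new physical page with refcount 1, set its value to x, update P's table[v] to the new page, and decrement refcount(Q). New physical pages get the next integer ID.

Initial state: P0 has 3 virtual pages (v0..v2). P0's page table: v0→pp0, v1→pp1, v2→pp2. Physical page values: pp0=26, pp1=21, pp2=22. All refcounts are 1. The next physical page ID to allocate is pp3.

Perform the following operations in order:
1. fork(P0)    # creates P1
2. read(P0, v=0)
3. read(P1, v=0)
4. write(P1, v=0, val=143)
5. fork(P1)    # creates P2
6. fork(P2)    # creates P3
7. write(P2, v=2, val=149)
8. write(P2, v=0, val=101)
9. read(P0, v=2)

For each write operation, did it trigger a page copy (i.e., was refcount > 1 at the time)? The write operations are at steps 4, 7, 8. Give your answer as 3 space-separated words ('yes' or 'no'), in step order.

Op 1: fork(P0) -> P1. 3 ppages; refcounts: pp0:2 pp1:2 pp2:2
Op 2: read(P0, v0) -> 26. No state change.
Op 3: read(P1, v0) -> 26. No state change.
Op 4: write(P1, v0, 143). refcount(pp0)=2>1 -> COPY to pp3. 4 ppages; refcounts: pp0:1 pp1:2 pp2:2 pp3:1
Op 5: fork(P1) -> P2. 4 ppages; refcounts: pp0:1 pp1:3 pp2:3 pp3:2
Op 6: fork(P2) -> P3. 4 ppages; refcounts: pp0:1 pp1:4 pp2:4 pp3:3
Op 7: write(P2, v2, 149). refcount(pp2)=4>1 -> COPY to pp4. 5 ppages; refcounts: pp0:1 pp1:4 pp2:3 pp3:3 pp4:1
Op 8: write(P2, v0, 101). refcount(pp3)=3>1 -> COPY to pp5. 6 ppages; refcounts: pp0:1 pp1:4 pp2:3 pp3:2 pp4:1 pp5:1
Op 9: read(P0, v2) -> 22. No state change.

yes yes yes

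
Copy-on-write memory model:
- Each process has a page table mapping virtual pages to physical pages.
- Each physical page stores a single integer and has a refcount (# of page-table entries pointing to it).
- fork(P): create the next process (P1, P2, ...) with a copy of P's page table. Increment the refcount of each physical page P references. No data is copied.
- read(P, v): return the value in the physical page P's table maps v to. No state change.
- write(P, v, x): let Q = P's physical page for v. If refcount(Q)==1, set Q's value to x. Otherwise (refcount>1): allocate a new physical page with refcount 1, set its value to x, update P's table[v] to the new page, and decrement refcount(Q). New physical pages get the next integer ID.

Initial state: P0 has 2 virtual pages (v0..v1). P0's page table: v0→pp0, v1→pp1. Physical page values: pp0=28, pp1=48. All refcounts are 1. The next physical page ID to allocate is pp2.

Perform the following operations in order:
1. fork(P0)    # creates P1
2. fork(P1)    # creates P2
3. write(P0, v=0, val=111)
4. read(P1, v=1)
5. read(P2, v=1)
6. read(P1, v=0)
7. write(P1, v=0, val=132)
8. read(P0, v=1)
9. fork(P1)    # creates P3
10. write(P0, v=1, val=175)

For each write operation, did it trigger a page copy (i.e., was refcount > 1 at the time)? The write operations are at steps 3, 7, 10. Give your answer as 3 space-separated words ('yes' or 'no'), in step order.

Op 1: fork(P0) -> P1. 2 ppages; refcounts: pp0:2 pp1:2
Op 2: fork(P1) -> P2. 2 ppages; refcounts: pp0:3 pp1:3
Op 3: write(P0, v0, 111). refcount(pp0)=3>1 -> COPY to pp2. 3 ppages; refcounts: pp0:2 pp1:3 pp2:1
Op 4: read(P1, v1) -> 48. No state change.
Op 5: read(P2, v1) -> 48. No state change.
Op 6: read(P1, v0) -> 28. No state change.
Op 7: write(P1, v0, 132). refcount(pp0)=2>1 -> COPY to pp3. 4 ppages; refcounts: pp0:1 pp1:3 pp2:1 pp3:1
Op 8: read(P0, v1) -> 48. No state change.
Op 9: fork(P1) -> P3. 4 ppages; refcounts: pp0:1 pp1:4 pp2:1 pp3:2
Op 10: write(P0, v1, 175). refcount(pp1)=4>1 -> COPY to pp4. 5 ppages; refcounts: pp0:1 pp1:3 pp2:1 pp3:2 pp4:1

yes yes yes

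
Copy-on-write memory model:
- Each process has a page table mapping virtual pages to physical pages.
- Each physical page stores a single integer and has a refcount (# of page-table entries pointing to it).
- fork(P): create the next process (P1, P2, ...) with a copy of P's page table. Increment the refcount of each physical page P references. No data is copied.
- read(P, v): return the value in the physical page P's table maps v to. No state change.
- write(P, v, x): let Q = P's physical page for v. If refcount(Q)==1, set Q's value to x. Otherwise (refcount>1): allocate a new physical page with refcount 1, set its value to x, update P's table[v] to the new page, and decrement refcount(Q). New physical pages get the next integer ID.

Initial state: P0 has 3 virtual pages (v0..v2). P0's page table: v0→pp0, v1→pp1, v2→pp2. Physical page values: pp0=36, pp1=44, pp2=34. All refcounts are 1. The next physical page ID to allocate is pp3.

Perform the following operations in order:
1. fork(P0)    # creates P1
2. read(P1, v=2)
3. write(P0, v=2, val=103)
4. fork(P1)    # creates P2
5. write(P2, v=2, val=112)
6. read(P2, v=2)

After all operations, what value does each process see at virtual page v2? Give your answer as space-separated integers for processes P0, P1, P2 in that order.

Op 1: fork(P0) -> P1. 3 ppages; refcounts: pp0:2 pp1:2 pp2:2
Op 2: read(P1, v2) -> 34. No state change.
Op 3: write(P0, v2, 103). refcount(pp2)=2>1 -> COPY to pp3. 4 ppages; refcounts: pp0:2 pp1:2 pp2:1 pp3:1
Op 4: fork(P1) -> P2. 4 ppages; refcounts: pp0:3 pp1:3 pp2:2 pp3:1
Op 5: write(P2, v2, 112). refcount(pp2)=2>1 -> COPY to pp4. 5 ppages; refcounts: pp0:3 pp1:3 pp2:1 pp3:1 pp4:1
Op 6: read(P2, v2) -> 112. No state change.
P0: v2 -> pp3 = 103
P1: v2 -> pp2 = 34
P2: v2 -> pp4 = 112

Answer: 103 34 112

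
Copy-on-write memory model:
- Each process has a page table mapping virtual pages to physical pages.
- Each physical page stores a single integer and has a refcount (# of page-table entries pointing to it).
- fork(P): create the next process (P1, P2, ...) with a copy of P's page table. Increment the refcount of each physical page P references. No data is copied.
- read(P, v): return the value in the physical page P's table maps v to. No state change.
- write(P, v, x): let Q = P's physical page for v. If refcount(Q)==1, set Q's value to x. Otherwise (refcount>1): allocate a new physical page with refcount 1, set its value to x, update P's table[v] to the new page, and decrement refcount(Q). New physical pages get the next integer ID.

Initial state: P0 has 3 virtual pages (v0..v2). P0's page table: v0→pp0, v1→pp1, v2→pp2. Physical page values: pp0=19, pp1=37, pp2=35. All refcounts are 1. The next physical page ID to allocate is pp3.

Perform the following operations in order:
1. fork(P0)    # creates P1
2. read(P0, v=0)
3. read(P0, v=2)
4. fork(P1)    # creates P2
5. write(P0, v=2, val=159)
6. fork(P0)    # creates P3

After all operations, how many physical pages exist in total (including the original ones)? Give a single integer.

Answer: 4

Derivation:
Op 1: fork(P0) -> P1. 3 ppages; refcounts: pp0:2 pp1:2 pp2:2
Op 2: read(P0, v0) -> 19. No state change.
Op 3: read(P0, v2) -> 35. No state change.
Op 4: fork(P1) -> P2. 3 ppages; refcounts: pp0:3 pp1:3 pp2:3
Op 5: write(P0, v2, 159). refcount(pp2)=3>1 -> COPY to pp3. 4 ppages; refcounts: pp0:3 pp1:3 pp2:2 pp3:1
Op 6: fork(P0) -> P3. 4 ppages; refcounts: pp0:4 pp1:4 pp2:2 pp3:2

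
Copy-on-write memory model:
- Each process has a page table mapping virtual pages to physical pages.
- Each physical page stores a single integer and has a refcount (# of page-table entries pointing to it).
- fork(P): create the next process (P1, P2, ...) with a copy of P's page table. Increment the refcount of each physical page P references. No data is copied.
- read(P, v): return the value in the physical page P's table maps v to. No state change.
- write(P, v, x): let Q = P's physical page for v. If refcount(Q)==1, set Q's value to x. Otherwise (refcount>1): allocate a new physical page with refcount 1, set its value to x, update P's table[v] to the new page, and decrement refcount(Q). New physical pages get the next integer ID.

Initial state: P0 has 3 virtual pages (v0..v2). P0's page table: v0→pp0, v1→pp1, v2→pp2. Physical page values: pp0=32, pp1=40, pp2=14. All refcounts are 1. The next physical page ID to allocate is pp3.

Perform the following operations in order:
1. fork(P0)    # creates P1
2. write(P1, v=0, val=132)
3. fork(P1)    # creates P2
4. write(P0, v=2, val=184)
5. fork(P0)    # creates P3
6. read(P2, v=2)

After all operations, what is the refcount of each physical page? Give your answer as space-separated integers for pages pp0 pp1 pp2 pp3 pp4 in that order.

Answer: 2 4 2 2 2

Derivation:
Op 1: fork(P0) -> P1. 3 ppages; refcounts: pp0:2 pp1:2 pp2:2
Op 2: write(P1, v0, 132). refcount(pp0)=2>1 -> COPY to pp3. 4 ppages; refcounts: pp0:1 pp1:2 pp2:2 pp3:1
Op 3: fork(P1) -> P2. 4 ppages; refcounts: pp0:1 pp1:3 pp2:3 pp3:2
Op 4: write(P0, v2, 184). refcount(pp2)=3>1 -> COPY to pp4. 5 ppages; refcounts: pp0:1 pp1:3 pp2:2 pp3:2 pp4:1
Op 5: fork(P0) -> P3. 5 ppages; refcounts: pp0:2 pp1:4 pp2:2 pp3:2 pp4:2
Op 6: read(P2, v2) -> 14. No state change.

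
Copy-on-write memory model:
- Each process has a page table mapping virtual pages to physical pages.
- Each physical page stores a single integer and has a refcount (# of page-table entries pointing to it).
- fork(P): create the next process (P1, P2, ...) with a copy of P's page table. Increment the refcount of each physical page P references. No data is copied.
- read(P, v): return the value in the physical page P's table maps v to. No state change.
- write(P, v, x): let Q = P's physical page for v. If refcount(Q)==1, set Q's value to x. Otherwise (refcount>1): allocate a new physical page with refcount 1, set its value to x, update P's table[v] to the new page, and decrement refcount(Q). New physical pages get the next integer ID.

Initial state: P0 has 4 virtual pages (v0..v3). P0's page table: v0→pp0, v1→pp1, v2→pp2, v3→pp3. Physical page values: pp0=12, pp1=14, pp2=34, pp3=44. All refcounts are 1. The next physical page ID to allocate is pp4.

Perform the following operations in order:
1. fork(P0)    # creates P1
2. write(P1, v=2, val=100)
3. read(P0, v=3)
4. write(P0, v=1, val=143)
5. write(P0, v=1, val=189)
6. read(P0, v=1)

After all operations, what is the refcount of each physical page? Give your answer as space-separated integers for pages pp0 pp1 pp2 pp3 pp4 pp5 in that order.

Answer: 2 1 1 2 1 1

Derivation:
Op 1: fork(P0) -> P1. 4 ppages; refcounts: pp0:2 pp1:2 pp2:2 pp3:2
Op 2: write(P1, v2, 100). refcount(pp2)=2>1 -> COPY to pp4. 5 ppages; refcounts: pp0:2 pp1:2 pp2:1 pp3:2 pp4:1
Op 3: read(P0, v3) -> 44. No state change.
Op 4: write(P0, v1, 143). refcount(pp1)=2>1 -> COPY to pp5. 6 ppages; refcounts: pp0:2 pp1:1 pp2:1 pp3:2 pp4:1 pp5:1
Op 5: write(P0, v1, 189). refcount(pp5)=1 -> write in place. 6 ppages; refcounts: pp0:2 pp1:1 pp2:1 pp3:2 pp4:1 pp5:1
Op 6: read(P0, v1) -> 189. No state change.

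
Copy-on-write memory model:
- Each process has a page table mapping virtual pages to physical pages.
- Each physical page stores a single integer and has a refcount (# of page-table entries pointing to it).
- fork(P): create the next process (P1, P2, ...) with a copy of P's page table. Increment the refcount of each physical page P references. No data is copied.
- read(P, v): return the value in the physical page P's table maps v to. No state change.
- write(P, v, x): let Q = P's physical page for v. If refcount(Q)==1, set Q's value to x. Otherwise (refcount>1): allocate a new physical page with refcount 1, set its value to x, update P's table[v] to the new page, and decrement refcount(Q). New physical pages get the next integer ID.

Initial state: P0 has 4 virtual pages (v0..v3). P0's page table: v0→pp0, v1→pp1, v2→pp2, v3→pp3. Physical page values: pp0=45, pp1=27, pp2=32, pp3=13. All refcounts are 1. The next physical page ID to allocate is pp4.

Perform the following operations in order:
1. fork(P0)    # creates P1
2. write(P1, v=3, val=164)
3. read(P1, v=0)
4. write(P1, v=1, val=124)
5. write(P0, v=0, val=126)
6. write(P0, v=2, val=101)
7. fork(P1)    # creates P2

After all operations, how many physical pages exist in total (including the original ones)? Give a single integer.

Answer: 8

Derivation:
Op 1: fork(P0) -> P1. 4 ppages; refcounts: pp0:2 pp1:2 pp2:2 pp3:2
Op 2: write(P1, v3, 164). refcount(pp3)=2>1 -> COPY to pp4. 5 ppages; refcounts: pp0:2 pp1:2 pp2:2 pp3:1 pp4:1
Op 3: read(P1, v0) -> 45. No state change.
Op 4: write(P1, v1, 124). refcount(pp1)=2>1 -> COPY to pp5. 6 ppages; refcounts: pp0:2 pp1:1 pp2:2 pp3:1 pp4:1 pp5:1
Op 5: write(P0, v0, 126). refcount(pp0)=2>1 -> COPY to pp6. 7 ppages; refcounts: pp0:1 pp1:1 pp2:2 pp3:1 pp4:1 pp5:1 pp6:1
Op 6: write(P0, v2, 101). refcount(pp2)=2>1 -> COPY to pp7. 8 ppages; refcounts: pp0:1 pp1:1 pp2:1 pp3:1 pp4:1 pp5:1 pp6:1 pp7:1
Op 7: fork(P1) -> P2. 8 ppages; refcounts: pp0:2 pp1:1 pp2:2 pp3:1 pp4:2 pp5:2 pp6:1 pp7:1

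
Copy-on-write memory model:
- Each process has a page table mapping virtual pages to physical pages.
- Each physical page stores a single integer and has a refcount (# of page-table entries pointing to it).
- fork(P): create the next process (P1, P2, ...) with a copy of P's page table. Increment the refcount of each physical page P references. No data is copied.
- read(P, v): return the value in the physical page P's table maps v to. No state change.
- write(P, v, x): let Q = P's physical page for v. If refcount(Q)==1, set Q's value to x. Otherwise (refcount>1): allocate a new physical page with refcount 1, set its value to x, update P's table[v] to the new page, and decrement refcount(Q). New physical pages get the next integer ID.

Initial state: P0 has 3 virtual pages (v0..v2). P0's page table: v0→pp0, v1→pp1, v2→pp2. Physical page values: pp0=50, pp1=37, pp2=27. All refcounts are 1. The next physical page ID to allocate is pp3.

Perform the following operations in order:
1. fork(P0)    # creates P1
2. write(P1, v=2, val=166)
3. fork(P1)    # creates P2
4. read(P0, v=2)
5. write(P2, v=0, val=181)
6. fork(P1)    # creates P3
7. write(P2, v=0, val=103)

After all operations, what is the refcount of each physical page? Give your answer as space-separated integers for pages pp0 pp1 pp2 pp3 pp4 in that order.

Op 1: fork(P0) -> P1. 3 ppages; refcounts: pp0:2 pp1:2 pp2:2
Op 2: write(P1, v2, 166). refcount(pp2)=2>1 -> COPY to pp3. 4 ppages; refcounts: pp0:2 pp1:2 pp2:1 pp3:1
Op 3: fork(P1) -> P2. 4 ppages; refcounts: pp0:3 pp1:3 pp2:1 pp3:2
Op 4: read(P0, v2) -> 27. No state change.
Op 5: write(P2, v0, 181). refcount(pp0)=3>1 -> COPY to pp4. 5 ppages; refcounts: pp0:2 pp1:3 pp2:1 pp3:2 pp4:1
Op 6: fork(P1) -> P3. 5 ppages; refcounts: pp0:3 pp1:4 pp2:1 pp3:3 pp4:1
Op 7: write(P2, v0, 103). refcount(pp4)=1 -> write in place. 5 ppages; refcounts: pp0:3 pp1:4 pp2:1 pp3:3 pp4:1

Answer: 3 4 1 3 1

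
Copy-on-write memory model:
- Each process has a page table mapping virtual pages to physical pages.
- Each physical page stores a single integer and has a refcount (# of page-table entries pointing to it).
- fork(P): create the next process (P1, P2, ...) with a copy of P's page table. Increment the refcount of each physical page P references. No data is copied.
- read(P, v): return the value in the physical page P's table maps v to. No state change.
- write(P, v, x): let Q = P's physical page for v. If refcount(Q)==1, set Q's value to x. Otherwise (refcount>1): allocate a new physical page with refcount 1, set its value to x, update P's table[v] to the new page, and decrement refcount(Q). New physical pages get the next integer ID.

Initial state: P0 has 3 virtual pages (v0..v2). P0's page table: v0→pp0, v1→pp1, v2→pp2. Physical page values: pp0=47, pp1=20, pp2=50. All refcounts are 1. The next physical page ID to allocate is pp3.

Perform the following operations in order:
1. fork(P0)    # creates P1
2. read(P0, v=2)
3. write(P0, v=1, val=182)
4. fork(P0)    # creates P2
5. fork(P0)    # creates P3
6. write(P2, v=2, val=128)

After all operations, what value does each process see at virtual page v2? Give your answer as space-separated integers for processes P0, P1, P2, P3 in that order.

Op 1: fork(P0) -> P1. 3 ppages; refcounts: pp0:2 pp1:2 pp2:2
Op 2: read(P0, v2) -> 50. No state change.
Op 3: write(P0, v1, 182). refcount(pp1)=2>1 -> COPY to pp3. 4 ppages; refcounts: pp0:2 pp1:1 pp2:2 pp3:1
Op 4: fork(P0) -> P2. 4 ppages; refcounts: pp0:3 pp1:1 pp2:3 pp3:2
Op 5: fork(P0) -> P3. 4 ppages; refcounts: pp0:4 pp1:1 pp2:4 pp3:3
Op 6: write(P2, v2, 128). refcount(pp2)=4>1 -> COPY to pp4. 5 ppages; refcounts: pp0:4 pp1:1 pp2:3 pp3:3 pp4:1
P0: v2 -> pp2 = 50
P1: v2 -> pp2 = 50
P2: v2 -> pp4 = 128
P3: v2 -> pp2 = 50

Answer: 50 50 128 50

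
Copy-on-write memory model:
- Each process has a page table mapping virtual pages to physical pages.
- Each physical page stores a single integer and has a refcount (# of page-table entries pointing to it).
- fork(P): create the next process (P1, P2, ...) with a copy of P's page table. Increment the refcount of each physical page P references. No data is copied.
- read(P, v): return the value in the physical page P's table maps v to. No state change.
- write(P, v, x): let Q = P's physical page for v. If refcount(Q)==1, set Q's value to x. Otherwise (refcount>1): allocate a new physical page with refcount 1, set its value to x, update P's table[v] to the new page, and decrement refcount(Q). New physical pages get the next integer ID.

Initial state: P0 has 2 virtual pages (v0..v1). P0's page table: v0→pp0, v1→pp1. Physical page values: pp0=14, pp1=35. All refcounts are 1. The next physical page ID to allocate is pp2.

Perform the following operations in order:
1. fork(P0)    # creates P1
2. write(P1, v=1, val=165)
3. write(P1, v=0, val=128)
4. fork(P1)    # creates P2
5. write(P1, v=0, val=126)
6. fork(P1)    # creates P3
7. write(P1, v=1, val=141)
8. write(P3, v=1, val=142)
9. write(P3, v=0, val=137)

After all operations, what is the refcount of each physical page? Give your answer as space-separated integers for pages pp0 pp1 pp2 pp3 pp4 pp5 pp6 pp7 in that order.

Op 1: fork(P0) -> P1. 2 ppages; refcounts: pp0:2 pp1:2
Op 2: write(P1, v1, 165). refcount(pp1)=2>1 -> COPY to pp2. 3 ppages; refcounts: pp0:2 pp1:1 pp2:1
Op 3: write(P1, v0, 128). refcount(pp0)=2>1 -> COPY to pp3. 4 ppages; refcounts: pp0:1 pp1:1 pp2:1 pp3:1
Op 4: fork(P1) -> P2. 4 ppages; refcounts: pp0:1 pp1:1 pp2:2 pp3:2
Op 5: write(P1, v0, 126). refcount(pp3)=2>1 -> COPY to pp4. 5 ppages; refcounts: pp0:1 pp1:1 pp2:2 pp3:1 pp4:1
Op 6: fork(P1) -> P3. 5 ppages; refcounts: pp0:1 pp1:1 pp2:3 pp3:1 pp4:2
Op 7: write(P1, v1, 141). refcount(pp2)=3>1 -> COPY to pp5. 6 ppages; refcounts: pp0:1 pp1:1 pp2:2 pp3:1 pp4:2 pp5:1
Op 8: write(P3, v1, 142). refcount(pp2)=2>1 -> COPY to pp6. 7 ppages; refcounts: pp0:1 pp1:1 pp2:1 pp3:1 pp4:2 pp5:1 pp6:1
Op 9: write(P3, v0, 137). refcount(pp4)=2>1 -> COPY to pp7. 8 ppages; refcounts: pp0:1 pp1:1 pp2:1 pp3:1 pp4:1 pp5:1 pp6:1 pp7:1

Answer: 1 1 1 1 1 1 1 1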